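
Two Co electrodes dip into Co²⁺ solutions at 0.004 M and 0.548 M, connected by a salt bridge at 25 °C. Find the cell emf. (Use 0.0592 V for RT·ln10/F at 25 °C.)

0.063 V

Both half-cells are Co²⁺/Co, so E°_cell = 0. The concentrated side is the cathode; the cell reaction moves Co²⁺ from high to low concentration with n = 2.
Q = [Co²⁺]_dilute/[Co²⁺]_conc = 0.004/0.548 = 0.00730.
E = 0 − (0.0592/2) log Q = −(0.0592/2)(-2.137) = 0.0633 V.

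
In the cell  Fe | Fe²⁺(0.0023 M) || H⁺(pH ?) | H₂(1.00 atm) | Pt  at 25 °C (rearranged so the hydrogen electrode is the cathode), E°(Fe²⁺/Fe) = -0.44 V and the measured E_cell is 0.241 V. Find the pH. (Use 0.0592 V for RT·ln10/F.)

E°_cell = 0.44 V and n = 2.
log Q = n(E° − E)/0.0592 = 2×(0.44 − 0.241)/0.0592 = 6.723.
With Q = [Fe²⁺]·P(H₂) / [H⁺]^2, solving for [H⁺] gives log[H⁺] = -4.681, so pH = 4.68.

pH = 4.68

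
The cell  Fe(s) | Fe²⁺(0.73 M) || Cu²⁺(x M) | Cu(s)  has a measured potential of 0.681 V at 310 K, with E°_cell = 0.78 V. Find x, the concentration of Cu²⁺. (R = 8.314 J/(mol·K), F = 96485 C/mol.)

4.4 × 10^-4 M

From the Nernst equation, ln Q = nF(E° − E)/RT = 2×96485×(0.78 − 0.681)/(8.314×310) = 7.412, so Q = 1660.
With Q = [Fe²⁺]/[Cu²⁺] and the known concentrations, [Cu²⁺] in the denominator gives [Cu²⁺] = 4.4 × 10^-4 M.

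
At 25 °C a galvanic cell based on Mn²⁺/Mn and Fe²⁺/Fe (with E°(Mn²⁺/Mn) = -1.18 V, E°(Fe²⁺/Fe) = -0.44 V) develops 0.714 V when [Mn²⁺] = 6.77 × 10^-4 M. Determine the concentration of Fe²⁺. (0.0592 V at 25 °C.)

9 × 10^-5 M

From the Nernst equation, log Q = n(E° − E)/0.0592 = 2(0.74 − 0.714)/0.0592 = 0.878, so Q = 7.56.
With Q = [Mn²⁺]/[Fe²⁺] and the known concentrations, [Fe²⁺] in the denominator gives [Fe²⁺] = 9 × 10^-5 M.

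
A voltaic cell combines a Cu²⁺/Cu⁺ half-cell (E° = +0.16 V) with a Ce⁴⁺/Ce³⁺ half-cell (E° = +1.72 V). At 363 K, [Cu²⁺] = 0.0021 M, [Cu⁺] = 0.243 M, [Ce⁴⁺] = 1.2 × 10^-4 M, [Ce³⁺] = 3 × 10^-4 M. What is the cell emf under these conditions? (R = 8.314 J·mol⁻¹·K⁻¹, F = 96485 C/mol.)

1.68 V

The Ce⁴⁺/Ce³⁺ couple has the higher reduction potential and acts as the cathode, so E°_cell = +1.72 − (+0.16) = 1.56 V.
Balancing electrons gives n = 1; the reaction quotient is Q = [Cu²⁺]·[Ce³⁺]/([Cu⁺]·[Ce⁴⁺]) = 0.0216.
E = E° − (RT/nF) ln Q = 1.56 − (8.314×363)/(1×96485) × (-3.835) = 1.560 + 0.120 = 1.680 V.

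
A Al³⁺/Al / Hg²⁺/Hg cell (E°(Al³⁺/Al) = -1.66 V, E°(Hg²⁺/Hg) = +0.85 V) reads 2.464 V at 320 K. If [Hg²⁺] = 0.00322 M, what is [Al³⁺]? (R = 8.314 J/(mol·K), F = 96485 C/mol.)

0.027 M

From the Nernst equation, ln Q = nF(E° − E)/RT = 6×96485×(2.51 − 2.464)/(8.314×320) = 10.009, so Q = 2.22 × 10^4.
With Q = [Al³⁺]^2/[Hg²⁺]^3 and the known concentrations, [Al³⁺]^2 in the numerator gives [Al³⁺] = 0.027 M.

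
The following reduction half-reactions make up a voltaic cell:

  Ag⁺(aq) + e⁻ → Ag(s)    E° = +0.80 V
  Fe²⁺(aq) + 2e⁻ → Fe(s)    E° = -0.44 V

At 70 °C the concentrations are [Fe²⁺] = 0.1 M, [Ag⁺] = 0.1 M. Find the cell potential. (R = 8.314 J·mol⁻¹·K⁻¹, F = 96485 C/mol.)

The Ag⁺/Ag couple has the higher reduction potential and acts as the cathode, so E°_cell = +0.80 − (-0.44) = 1.24 V.
Balancing electrons gives n = 2; the reaction quotient is Q = [Fe²⁺]/[Ag⁺]^2 = 10.0.
E = E° − (RT/nF) ln Q = 1.24 − (8.314×343)/(2×96485) × (2.303) = 1.240 − 0.034 = 1.206 V.

1.21 V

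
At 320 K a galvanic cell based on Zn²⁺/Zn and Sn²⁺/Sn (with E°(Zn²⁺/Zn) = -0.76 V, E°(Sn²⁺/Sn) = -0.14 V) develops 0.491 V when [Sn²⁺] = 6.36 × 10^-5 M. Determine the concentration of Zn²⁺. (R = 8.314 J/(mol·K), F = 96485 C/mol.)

From the Nernst equation, ln Q = nF(E° − E)/RT = 2×96485×(0.62 − 0.491)/(8.314×320) = 9.357, so Q = 1.16 × 10^4.
With Q = [Zn²⁺]/[Sn²⁺] and the known concentrations, [Zn²⁺] in the numerator gives [Zn²⁺] = 0.74 M.

0.74 M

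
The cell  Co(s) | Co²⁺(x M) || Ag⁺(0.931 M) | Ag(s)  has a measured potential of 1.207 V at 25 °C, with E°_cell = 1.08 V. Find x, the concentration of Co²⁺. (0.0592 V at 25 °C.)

From the Nernst equation, log Q = n(E° − E)/0.0592 = 2(1.08 − 1.207)/0.0592 = -4.291, so Q = 5.12 × 10^-5.
With Q = [Co²⁺]/[Ag⁺]^2 and the known concentrations, [Co²⁺] in the numerator gives [Co²⁺] = 4.4 × 10^-5 M.

4.4 × 10^-5 M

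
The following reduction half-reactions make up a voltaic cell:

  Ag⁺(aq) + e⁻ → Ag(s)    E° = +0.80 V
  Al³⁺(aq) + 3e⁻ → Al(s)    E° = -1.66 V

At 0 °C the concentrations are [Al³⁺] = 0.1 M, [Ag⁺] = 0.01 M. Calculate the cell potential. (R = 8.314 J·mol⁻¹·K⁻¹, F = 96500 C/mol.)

The Ag⁺/Ag couple has the higher reduction potential and acts as the cathode, so E°_cell = +0.80 − (-1.66) = 2.46 V.
Balancing electrons gives n = 3; the reaction quotient is Q = [Al³⁺]/[Ag⁺]^3 = 1 × 10^5.
E = E° − (RT/nF) ln Q = 2.46 − (8.314×273)/(3×96500) × (11.513) = 2.460 − 0.090 = 2.370 V.

2.37 V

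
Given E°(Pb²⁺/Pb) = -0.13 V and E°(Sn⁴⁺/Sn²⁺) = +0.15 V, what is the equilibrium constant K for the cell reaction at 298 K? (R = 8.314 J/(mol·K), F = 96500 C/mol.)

3 × 10^9

E°_cell = +0.15 − (-0.13) = 0.28 V, with n = 2 electrons transferred.
At equilibrium E = 0, so the Nernst equation gives ln K = nFE°/RT = (2)(96500)(0.28)/((8.314)(298)) = 21.81.
K = e^21.81 = 3 × 10^9.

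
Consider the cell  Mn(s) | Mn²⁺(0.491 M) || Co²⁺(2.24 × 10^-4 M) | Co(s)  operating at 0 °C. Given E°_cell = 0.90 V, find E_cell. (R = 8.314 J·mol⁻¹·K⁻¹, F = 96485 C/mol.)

0.810 V

Balancing electrons gives n = 2; the reaction quotient is Q = [Mn²⁺]/[Co²⁺] = 2190.
E = E° − (RT/nF) ln Q = 0.90 − (8.314×273)/(2×96485) × (7.693) = 0.900 − 0.090 = 0.810 V.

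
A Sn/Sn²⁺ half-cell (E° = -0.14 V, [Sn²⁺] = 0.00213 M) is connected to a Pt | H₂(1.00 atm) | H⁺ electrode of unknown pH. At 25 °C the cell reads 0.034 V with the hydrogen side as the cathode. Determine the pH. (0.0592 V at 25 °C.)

E°_cell = 0.14 V and n = 2.
log Q = n(E° − E)/0.0592 = 2×(0.14 − 0.034)/0.0592 = 3.581.
With Q = [Sn²⁺]·P(H₂) / [H⁺]^2, solving for [H⁺] gives log[H⁺] = -3.126, so pH = 3.13.

pH = 3.13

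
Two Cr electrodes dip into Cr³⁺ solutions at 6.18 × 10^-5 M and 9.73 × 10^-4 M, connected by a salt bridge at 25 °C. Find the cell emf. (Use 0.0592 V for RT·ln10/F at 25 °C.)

Both half-cells are Cr³⁺/Cr, so E°_cell = 0. The concentrated side is the cathode; the cell reaction moves Cr³⁺ from high to low concentration with n = 3.
Q = [Cr³⁺]_dilute/[Cr³⁺]_conc = 6.18 × 10^-5/9.73 × 10^-4 = 0.0635.
E = 0 − (0.0592/3) log Q = −(0.0592/3)(-1.197) = 0.0236 V.

0.024 V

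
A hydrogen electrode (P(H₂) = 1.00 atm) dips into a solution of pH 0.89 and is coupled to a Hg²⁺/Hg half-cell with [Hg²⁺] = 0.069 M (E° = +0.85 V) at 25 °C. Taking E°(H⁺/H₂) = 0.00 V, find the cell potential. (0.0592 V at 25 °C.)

The Hg²⁺/Hg couple is the cathode, so E°_cell = 0.85 V; n = 2.
[H⁺] = 10^(−0.89) = 0.13 M, and Q = [H⁺]^2 / ([Hg²⁺]·P(H₂)) = 0.241.
E = E° − (0.0592/2) log Q = 0.85 − (0.0592/2)(-0.619) = 0.868 V.

0.87 V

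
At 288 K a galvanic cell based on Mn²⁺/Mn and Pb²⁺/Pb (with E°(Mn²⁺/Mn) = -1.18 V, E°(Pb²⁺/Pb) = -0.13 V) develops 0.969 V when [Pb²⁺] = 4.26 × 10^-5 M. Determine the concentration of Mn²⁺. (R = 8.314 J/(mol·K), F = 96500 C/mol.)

From the Nernst equation, ln Q = nF(E° − E)/RT = 2×96500×(1.05 − 0.969)/(8.314×288) = 6.529, so Q = 685.
With Q = [Mn²⁺]/[Pb²⁺] and the known concentrations, [Mn²⁺] in the numerator gives [Mn²⁺] = 0.029 M.

0.029 M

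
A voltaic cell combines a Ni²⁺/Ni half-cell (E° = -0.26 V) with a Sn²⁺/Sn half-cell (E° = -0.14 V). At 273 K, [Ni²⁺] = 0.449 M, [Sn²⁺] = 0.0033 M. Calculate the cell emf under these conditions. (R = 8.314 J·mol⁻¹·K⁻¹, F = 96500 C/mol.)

The Sn²⁺/Sn couple has the higher reduction potential and acts as the cathode, so E°_cell = -0.14 − (-0.26) = 0.12 V.
Balancing electrons gives n = 2; the reaction quotient is Q = [Ni²⁺]/[Sn²⁺] = 136.
E = E° − (RT/nF) ln Q = 0.12 − (8.314×273)/(2×96500) × (4.913) = 0.120 − 0.058 = 0.062 V.

0.062 V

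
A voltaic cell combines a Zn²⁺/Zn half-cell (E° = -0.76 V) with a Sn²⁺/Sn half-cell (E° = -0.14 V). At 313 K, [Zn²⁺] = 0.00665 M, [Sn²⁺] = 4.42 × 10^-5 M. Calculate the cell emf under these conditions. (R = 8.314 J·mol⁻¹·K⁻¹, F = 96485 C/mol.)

The Sn²⁺/Sn couple has the higher reduction potential and acts as the cathode, so E°_cell = -0.14 − (-0.76) = 0.62 V.
Balancing electrons gives n = 2; the reaction quotient is Q = [Zn²⁺]/[Sn²⁺] = 150.
E = E° − (RT/nF) ln Q = 0.62 − (8.314×313)/(2×96485) × (5.014) = 0.620 − 0.068 = 0.552 V.

0.552 V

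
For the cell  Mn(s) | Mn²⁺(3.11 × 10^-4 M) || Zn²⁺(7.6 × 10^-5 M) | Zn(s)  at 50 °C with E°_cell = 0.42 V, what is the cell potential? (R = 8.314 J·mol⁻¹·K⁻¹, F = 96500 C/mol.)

Balancing electrons gives n = 2; the reaction quotient is Q = [Mn²⁺]/[Zn²⁺] = 4.09.
E = E° − (RT/nF) ln Q = 0.42 − (8.314×323)/(2×96500) × (1.409) = 0.420 − 0.020 = 0.400 V.

0.400 V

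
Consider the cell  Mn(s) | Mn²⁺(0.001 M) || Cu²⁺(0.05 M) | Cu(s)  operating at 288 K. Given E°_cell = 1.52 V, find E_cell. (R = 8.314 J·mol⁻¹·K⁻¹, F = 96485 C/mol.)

Balancing electrons gives n = 2; the reaction quotient is Q = [Mn²⁺]/[Cu²⁺] = 0.0200.
E = E° − (RT/nF) ln Q = 1.52 − (8.314×288)/(2×96485) × (-3.912) = 1.520 + 0.049 = 1.569 V.

1.57 V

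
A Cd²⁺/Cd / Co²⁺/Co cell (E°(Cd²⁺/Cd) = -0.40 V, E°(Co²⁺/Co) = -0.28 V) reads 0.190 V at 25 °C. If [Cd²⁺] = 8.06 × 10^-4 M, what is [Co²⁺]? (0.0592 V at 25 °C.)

From the Nernst equation, log Q = n(E° − E)/0.0592 = 2(0.12 − 0.190)/0.0592 = -2.365, so Q = 0.00432.
With Q = [Cd²⁺]/[Co²⁺] and the known concentrations, [Co²⁺] in the denominator gives [Co²⁺] = 0.19 M.

0.19 M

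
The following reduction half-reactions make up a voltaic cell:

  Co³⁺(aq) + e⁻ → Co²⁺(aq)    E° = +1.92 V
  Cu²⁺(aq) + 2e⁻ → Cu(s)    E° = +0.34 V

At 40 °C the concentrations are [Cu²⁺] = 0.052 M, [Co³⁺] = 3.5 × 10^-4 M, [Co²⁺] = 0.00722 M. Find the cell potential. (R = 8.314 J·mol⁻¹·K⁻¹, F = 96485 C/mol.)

The Co³⁺/Co²⁺ couple has the higher reduction potential and acts as the cathode, so E°_cell = +1.92 − (+0.34) = 1.58 V.
Balancing electrons gives n = 2; the reaction quotient is Q = [Cu²⁺]·[Co²⁺]^2/[Co³⁺]^2 = 22.1.
E = E° − (RT/nF) ln Q = 1.58 − (8.314×313)/(2×96485) × (3.097) = 1.580 − 0.042 = 1.538 V.

1.54 V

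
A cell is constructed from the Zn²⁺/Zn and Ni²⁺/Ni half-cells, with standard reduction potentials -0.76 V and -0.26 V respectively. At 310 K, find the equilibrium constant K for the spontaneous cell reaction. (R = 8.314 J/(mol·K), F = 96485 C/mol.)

1.8 × 10^16

E°_cell = -0.26 − (-0.76) = 0.50 V, with n = 2 electrons transferred.
At equilibrium E = 0, so the Nernst equation gives ln K = nFE°/RT = (2)(96485)(0.50)/((8.314)(310)) = 37.44.
K = e^37.44 = 1.8 × 10^16.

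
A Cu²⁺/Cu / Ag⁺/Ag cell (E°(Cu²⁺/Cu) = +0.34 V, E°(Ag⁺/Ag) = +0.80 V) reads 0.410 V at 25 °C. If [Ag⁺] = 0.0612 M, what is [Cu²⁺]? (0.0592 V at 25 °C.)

From the Nernst equation, log Q = n(E° − E)/0.0592 = 2(0.46 − 0.410)/0.0592 = 1.689, so Q = 48.9.
With Q = [Cu²⁺]/[Ag⁺]^2 and the known concentrations, [Cu²⁺] in the numerator gives [Cu²⁺] = 0.18 M.

0.18 M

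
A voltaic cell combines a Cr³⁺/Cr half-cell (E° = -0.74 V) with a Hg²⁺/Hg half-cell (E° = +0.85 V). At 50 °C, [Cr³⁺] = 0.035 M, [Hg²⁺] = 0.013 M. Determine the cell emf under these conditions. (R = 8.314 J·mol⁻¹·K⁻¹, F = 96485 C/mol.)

The Hg²⁺/Hg couple has the higher reduction potential and acts as the cathode, so E°_cell = +0.85 − (-0.74) = 1.59 V.
Balancing electrons gives n = 6; the reaction quotient is Q = [Cr³⁺]^2/[Hg²⁺]^3 = 558.
E = E° − (RT/nF) ln Q = 1.59 − (8.314×323)/(6×96485) × (6.324) = 1.590 − 0.029 = 1.561 V.

1.56 V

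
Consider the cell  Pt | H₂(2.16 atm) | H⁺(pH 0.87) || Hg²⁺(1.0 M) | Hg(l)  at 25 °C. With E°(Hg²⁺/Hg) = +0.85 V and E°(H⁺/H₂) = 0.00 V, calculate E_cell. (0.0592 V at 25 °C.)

0.91 V

The Hg²⁺/Hg couple is the cathode, so E°_cell = 0.85 V; n = 2.
[H⁺] = 10^(−0.87) = 0.13 M, and Q = [H⁺]^2 / ([Hg²⁺]·P(H₂)) = 0.00842.
E = E° − (0.0592/2) log Q = 0.85 − (0.0592/2)(-2.074) = 0.911 V.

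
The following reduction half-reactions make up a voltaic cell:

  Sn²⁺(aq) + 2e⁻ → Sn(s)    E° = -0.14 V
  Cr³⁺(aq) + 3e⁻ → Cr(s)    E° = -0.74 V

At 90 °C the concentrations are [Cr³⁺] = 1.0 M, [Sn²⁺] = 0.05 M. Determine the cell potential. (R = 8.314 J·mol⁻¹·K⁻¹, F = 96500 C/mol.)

The Sn²⁺/Sn couple has the higher reduction potential and acts as the cathode, so E°_cell = -0.14 − (-0.74) = 0.60 V.
Balancing electrons gives n = 6; the reaction quotient is Q = [Cr³⁺]^2/[Sn²⁺]^3 = 8000.
E = E° − (RT/nF) ln Q = 0.60 − (8.314×363)/(6×96500) × (8.987) = 0.600 − 0.047 = 0.553 V.

0.553 V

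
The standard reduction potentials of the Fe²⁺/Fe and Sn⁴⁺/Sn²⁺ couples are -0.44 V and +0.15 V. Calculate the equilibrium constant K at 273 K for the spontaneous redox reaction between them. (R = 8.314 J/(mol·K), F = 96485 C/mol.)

E°_cell = +0.15 − (-0.44) = 0.59 V, with n = 2 electrons transferred.
At equilibrium E = 0, so the Nernst equation gives ln K = nFE°/RT = (2)(96485)(0.59)/((8.314)(273)) = 50.16.
K = e^50.16 = 6.1 × 10^21.

6.1 × 10^21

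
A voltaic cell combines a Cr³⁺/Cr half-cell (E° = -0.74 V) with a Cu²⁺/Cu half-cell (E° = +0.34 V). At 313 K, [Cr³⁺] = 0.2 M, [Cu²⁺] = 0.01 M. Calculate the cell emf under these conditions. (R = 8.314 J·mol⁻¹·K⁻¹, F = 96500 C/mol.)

1.03 V

The Cu²⁺/Cu couple has the higher reduction potential and acts as the cathode, so E°_cell = +0.34 − (-0.74) = 1.08 V.
Balancing electrons gives n = 6; the reaction quotient is Q = [Cr³⁺]^2/[Cu²⁺]^3 = 4 × 10^4.
E = E° − (RT/nF) ln Q = 1.08 − (8.314×313)/(6×96500) × (10.597) = 1.080 − 0.048 = 1.032 V.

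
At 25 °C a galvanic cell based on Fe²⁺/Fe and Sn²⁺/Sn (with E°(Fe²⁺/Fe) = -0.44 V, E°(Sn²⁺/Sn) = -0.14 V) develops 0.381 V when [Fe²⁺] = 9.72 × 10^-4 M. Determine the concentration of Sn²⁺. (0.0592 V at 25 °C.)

From the Nernst equation, log Q = n(E° − E)/0.0592 = 2(0.30 − 0.381)/0.0592 = -2.736, so Q = 0.00183.
With Q = [Fe²⁺]/[Sn²⁺] and the known concentrations, [Sn²⁺] in the denominator gives [Sn²⁺] = 0.53 M.

0.53 M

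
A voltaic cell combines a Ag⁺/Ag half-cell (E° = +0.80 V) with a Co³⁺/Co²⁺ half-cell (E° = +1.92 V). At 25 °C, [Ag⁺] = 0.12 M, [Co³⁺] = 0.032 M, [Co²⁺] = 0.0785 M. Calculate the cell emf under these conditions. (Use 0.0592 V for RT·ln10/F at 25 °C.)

1.15 V

The Co³⁺/Co²⁺ couple has the higher reduction potential and acts as the cathode, so E°_cell = +1.92 − (+0.80) = 1.12 V.
Balancing electrons gives n = 1; the reaction quotient is Q = [Ag⁺]·[Co²⁺]/[Co³⁺] = 0.294.
At 25 °C, E = E° − (0.0592/n) log Q = 1.12 − (0.0592/1)(-0.531) = 1.120 + 0.031 = 1.151 V.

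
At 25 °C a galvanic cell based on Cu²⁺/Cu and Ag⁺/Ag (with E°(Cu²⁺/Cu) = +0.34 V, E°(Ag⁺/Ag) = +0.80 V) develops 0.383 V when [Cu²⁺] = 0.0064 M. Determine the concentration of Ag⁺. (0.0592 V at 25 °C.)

0.004 M

From the Nernst equation, log Q = n(E° − E)/0.0592 = 2(0.46 − 0.383)/0.0592 = 2.601, so Q = 399.
With Q = [Cu²⁺]/[Ag⁺]^2 and the known concentrations, [Ag⁺]^2 in the denominator gives [Ag⁺] = 0.004 M.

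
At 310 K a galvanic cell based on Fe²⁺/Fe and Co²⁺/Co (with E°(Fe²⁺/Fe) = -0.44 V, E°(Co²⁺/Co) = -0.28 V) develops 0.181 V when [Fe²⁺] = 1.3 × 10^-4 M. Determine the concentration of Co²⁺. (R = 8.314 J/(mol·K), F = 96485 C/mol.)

From the Nernst equation, ln Q = nF(E° − E)/RT = 2×96485×(0.16 − 0.181)/(8.314×310) = -1.572, so Q = 0.208.
With Q = [Fe²⁺]/[Co²⁺] and the known concentrations, [Co²⁺] in the denominator gives [Co²⁺] = 6.3 × 10^-4 M.

6.3 × 10^-4 M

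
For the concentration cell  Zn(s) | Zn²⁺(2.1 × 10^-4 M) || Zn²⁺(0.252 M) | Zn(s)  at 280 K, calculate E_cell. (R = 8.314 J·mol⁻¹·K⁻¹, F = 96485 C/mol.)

0.086 V

Both half-cells are Zn²⁺/Zn, so E°_cell = 0. The concentrated side is the cathode; the cell reaction moves Zn²⁺ from high to low concentration with n = 2.
Q = [Zn²⁺]_dilute/[Zn²⁺]_conc = 2.1 × 10^-4/0.252 = 8.33 × 10^-4.
E = 0 − (RT/nF) ln Q = −((8.314×280)/(2×96485))(-7.090) = 0.0855 V.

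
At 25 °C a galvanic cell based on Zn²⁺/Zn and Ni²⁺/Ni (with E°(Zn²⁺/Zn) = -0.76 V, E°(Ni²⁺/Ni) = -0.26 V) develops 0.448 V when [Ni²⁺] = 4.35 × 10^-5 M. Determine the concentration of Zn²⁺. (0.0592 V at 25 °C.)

0.0025 M

From the Nernst equation, log Q = n(E° − E)/0.0592 = 2(0.50 − 0.448)/0.0592 = 1.757, so Q = 57.1.
With Q = [Zn²⁺]/[Ni²⁺] and the known concentrations, [Zn²⁺] in the numerator gives [Zn²⁺] = 0.0025 M.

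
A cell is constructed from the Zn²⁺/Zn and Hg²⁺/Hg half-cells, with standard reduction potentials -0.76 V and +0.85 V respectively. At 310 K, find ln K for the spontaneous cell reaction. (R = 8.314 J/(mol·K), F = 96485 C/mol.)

E°_cell = +0.85 − (-0.76) = 1.61 V, with n = 2 electrons transferred.
At equilibrium E = 0, so the Nernst equation gives ln K = nFE°/RT = (2)(96485)(1.61)/((8.314)(310)) = 120.54.

ln K = 120.5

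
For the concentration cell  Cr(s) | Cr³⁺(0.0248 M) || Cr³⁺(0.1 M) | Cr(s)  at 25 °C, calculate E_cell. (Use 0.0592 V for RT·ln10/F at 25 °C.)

Both half-cells are Cr³⁺/Cr, so E°_cell = 0. The concentrated side is the cathode; the cell reaction moves Cr³⁺ from high to low concentration with n = 3.
Q = [Cr³⁺]_dilute/[Cr³⁺]_conc = 0.0248/0.1 = 0.248.
E = 0 − (0.0592/3) log Q = −(0.0592/3)(-0.606) = 0.0120 V.

0.012 V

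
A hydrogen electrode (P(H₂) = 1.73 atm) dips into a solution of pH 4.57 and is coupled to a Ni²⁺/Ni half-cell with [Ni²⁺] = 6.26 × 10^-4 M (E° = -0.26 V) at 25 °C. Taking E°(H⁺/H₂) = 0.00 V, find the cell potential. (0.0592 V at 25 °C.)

The hydrogen couple is the cathode, so E°_cell = 0.26 V; n = 2.
[H⁺] = 10^(−4.57) = 2.7 × 10^-5 M, and Q = [Ni²⁺]·P(H₂) / [H⁺]^2 = 1.49 × 10^6.
E = E° − (0.0592/2) log Q = 0.26 − (0.0592/2)(6.175) = 0.077 V.

0.077 V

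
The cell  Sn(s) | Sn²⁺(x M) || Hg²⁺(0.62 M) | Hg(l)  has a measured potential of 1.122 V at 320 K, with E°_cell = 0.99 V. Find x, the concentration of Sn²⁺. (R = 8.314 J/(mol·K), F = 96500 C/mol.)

From the Nernst equation, ln Q = nF(E° − E)/RT = 2×96500×(0.99 − 1.122)/(8.314×320) = -9.576, so Q = 6.94 × 10^-5.
With Q = [Sn²⁺]/[Hg²⁺] and the known concentrations, [Sn²⁺] in the numerator gives [Sn²⁺] = 4.3 × 10^-5 M.

4.3 × 10^-5 M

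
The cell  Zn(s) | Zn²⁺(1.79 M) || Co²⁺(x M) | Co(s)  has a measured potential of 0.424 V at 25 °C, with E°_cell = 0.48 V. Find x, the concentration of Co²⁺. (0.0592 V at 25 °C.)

From the Nernst equation, log Q = n(E° − E)/0.0592 = 2(0.48 − 0.424)/0.0592 = 1.892, so Q = 78.0.
With Q = [Zn²⁺]/[Co²⁺] and the known concentrations, [Co²⁺] in the denominator gives [Co²⁺] = 0.023 M.

0.023 M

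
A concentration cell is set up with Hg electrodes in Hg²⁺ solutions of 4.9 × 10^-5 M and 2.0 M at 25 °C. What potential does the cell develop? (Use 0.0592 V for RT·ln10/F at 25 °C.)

Both half-cells are Hg²⁺/Hg, so E°_cell = 0. The concentrated side is the cathode; the cell reaction moves Hg²⁺ from high to low concentration with n = 2.
Q = [Hg²⁺]_dilute/[Hg²⁺]_conc = 4.9 × 10^-5/2.0 = 2.45 × 10^-5.
E = 0 − (0.0592/2) log Q = −(0.0592/2)(-4.611) = 0.1365 V.

0.14 V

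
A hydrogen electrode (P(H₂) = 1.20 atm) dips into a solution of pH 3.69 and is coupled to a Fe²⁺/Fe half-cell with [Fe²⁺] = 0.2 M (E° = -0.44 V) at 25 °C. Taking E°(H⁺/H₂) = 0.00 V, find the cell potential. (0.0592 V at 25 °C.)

The hydrogen couple is the cathode, so E°_cell = 0.44 V; n = 2.
[H⁺] = 10^(−3.69) = 2 × 10^-4 M, and Q = [Fe²⁺]·P(H₂) / [H⁺]^2 = 5.76 × 10^6.
E = E° − (0.0592/2) log Q = 0.44 − (0.0592/2)(6.760) = 0.240 V.

0.24 V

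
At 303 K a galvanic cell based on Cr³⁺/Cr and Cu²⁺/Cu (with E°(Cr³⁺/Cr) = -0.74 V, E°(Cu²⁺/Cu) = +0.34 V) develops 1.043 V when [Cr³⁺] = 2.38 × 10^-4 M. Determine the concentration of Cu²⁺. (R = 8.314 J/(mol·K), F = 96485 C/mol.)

From the Nernst equation, ln Q = nF(E° − E)/RT = 6×96485×(1.08 − 1.043)/(8.314×303) = 8.503, so Q = 4930.
With Q = [Cr³⁺]^2/[Cu²⁺]^3 and the known concentrations, [Cu²⁺]^3 in the denominator gives [Cu²⁺] = 2.3 × 10^-4 M.

2.3 × 10^-4 M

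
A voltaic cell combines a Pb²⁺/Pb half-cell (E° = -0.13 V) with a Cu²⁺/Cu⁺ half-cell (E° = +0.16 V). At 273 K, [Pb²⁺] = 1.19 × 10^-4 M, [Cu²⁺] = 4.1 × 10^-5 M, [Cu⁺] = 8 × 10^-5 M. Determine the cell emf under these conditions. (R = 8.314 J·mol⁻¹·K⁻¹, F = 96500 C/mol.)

0.381 V

The Cu²⁺/Cu⁺ couple has the higher reduction potential and acts as the cathode, so E°_cell = +0.16 − (-0.13) = 0.29 V.
Balancing electrons gives n = 2; the reaction quotient is Q = [Pb²⁺]·[Cu⁺]^2/[Cu²⁺]^2 = 4.53 × 10^-4.
E = E° − (RT/nF) ln Q = 0.29 − (8.314×273)/(2×96500) × (-7.699) = 0.290 + 0.091 = 0.381 V.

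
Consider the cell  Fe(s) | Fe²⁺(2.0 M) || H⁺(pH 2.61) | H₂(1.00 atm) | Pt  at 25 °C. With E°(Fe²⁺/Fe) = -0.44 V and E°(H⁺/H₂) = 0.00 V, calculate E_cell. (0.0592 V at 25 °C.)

0.28 V

The hydrogen couple is the cathode, so E°_cell = 0.44 V; n = 2.
[H⁺] = 10^(−2.61) = 0.0025 M, and Q = [Fe²⁺]·P(H₂) / [H⁺]^2 = 3.32 × 10^5.
E = E° − (0.0592/2) log Q = 0.44 − (0.0592/2)(5.521) = 0.277 V.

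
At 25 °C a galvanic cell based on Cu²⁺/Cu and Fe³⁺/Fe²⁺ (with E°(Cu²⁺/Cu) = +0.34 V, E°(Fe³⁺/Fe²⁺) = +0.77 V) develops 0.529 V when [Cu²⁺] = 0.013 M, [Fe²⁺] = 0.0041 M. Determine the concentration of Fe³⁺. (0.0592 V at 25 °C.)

From the Nernst equation, log Q = n(E° − E)/0.0592 = 2(0.43 − 0.529)/0.0592 = -3.345, so Q = 4.52 × 10^-4.
With Q = [Cu²⁺]·[Fe²⁺]^2/[Fe³⁺]^2 and the known concentrations, [Fe³⁺]^2 in the denominator gives [Fe³⁺] = 0.022 M.

0.022 M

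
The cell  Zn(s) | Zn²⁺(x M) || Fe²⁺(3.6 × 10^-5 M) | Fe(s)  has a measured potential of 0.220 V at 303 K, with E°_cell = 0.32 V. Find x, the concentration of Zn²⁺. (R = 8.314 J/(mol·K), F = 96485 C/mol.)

0.076 M

From the Nernst equation, ln Q = nF(E° − E)/RT = 2×96485×(0.32 − 0.220)/(8.314×303) = 7.660, so Q = 2120.
With Q = [Zn²⁺]/[Fe²⁺] and the known concentrations, [Zn²⁺] in the numerator gives [Zn²⁺] = 0.076 M.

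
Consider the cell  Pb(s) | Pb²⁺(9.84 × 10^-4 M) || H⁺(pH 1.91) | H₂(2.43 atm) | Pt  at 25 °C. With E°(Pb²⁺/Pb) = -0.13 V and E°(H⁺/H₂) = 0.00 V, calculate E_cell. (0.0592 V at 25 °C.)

0.095 V

The hydrogen couple is the cathode, so E°_cell = 0.13 V; n = 2.
[H⁺] = 10^(−1.91) = 0.012 M, and Q = [Pb²⁺]·P(H₂) / [H⁺]^2 = 15.8.
E = E° − (0.0592/2) log Q = 0.13 − (0.0592/2)(1.199) = 0.095 V.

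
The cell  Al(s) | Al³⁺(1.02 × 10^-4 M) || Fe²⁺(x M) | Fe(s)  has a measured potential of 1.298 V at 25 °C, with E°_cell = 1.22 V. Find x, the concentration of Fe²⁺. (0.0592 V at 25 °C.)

From the Nernst equation, log Q = n(E° − E)/0.0592 = 6(1.22 − 1.298)/0.0592 = -7.905, so Q = 1.24 × 10^-8.
With Q = [Al³⁺]^2/[Fe²⁺]^3 and the known concentrations, [Fe²⁺]^3 in the denominator gives [Fe²⁺] = 0.94 M.

0.94 M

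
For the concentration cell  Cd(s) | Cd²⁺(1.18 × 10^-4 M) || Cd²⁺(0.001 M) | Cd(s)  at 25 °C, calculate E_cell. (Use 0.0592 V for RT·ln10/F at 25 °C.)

0.027 V

Both half-cells are Cd²⁺/Cd, so E°_cell = 0. The concentrated side is the cathode; the cell reaction moves Cd²⁺ from high to low concentration with n = 2.
Q = [Cd²⁺]_dilute/[Cd²⁺]_conc = 1.18 × 10^-4/0.001 = 0.118.
E = 0 − (0.0592/2) log Q = −(0.0592/2)(-0.928) = 0.0275 V.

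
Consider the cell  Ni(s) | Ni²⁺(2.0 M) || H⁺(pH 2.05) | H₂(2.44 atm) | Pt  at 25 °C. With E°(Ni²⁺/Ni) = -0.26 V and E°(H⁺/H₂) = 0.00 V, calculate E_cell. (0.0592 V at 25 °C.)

The hydrogen couple is the cathode, so E°_cell = 0.26 V; n = 2.
[H⁺] = 10^(−2.05) = 0.0089 M, and Q = [Ni²⁺]·P(H₂) / [H⁺]^2 = 6.14 × 10^4.
E = E° − (0.0592/2) log Q = 0.26 − (0.0592/2)(4.788) = 0.118 V.

0.12 V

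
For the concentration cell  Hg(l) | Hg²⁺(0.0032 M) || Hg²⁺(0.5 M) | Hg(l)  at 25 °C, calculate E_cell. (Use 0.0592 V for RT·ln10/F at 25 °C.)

Both half-cells are Hg²⁺/Hg, so E°_cell = 0. The concentrated side is the cathode; the cell reaction moves Hg²⁺ from high to low concentration with n = 2.
Q = [Hg²⁺]_dilute/[Hg²⁺]_conc = 0.0032/0.5 = 0.00640.
E = 0 − (0.0592/2) log Q = −(0.0592/2)(-2.194) = 0.0649 V.

0.065 V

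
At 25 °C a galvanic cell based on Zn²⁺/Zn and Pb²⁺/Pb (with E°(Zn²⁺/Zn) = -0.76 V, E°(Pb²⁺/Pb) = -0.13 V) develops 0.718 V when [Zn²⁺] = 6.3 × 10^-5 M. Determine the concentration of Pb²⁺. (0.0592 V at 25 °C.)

From the Nernst equation, log Q = n(E° − E)/0.0592 = 2(0.63 − 0.718)/0.0592 = -2.973, so Q = 0.00106.
With Q = [Zn²⁺]/[Pb²⁺] and the known concentrations, [Pb²⁺] in the denominator gives [Pb²⁺] = 0.059 M.

0.059 M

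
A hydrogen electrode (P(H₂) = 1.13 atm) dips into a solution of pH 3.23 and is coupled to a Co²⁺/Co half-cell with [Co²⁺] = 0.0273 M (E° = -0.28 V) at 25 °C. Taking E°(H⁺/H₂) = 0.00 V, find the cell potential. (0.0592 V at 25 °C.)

The hydrogen couple is the cathode, so E°_cell = 0.28 V; n = 2.
[H⁺] = 10^(−3.23) = 5.9 × 10^-4 M, and Q = [Co²⁺]·P(H₂) / [H⁺]^2 = 8.9 × 10^4.
E = E° − (0.0592/2) log Q = 0.28 − (0.0592/2)(4.949) = 0.134 V.

0.13 V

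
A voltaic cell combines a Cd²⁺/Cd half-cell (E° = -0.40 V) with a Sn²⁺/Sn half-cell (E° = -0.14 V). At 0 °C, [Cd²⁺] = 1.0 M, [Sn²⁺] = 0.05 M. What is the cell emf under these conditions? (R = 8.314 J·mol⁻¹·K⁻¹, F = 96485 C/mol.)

0.225 V

The Sn²⁺/Sn couple has the higher reduction potential and acts as the cathode, so E°_cell = -0.14 − (-0.40) = 0.26 V.
Balancing electrons gives n = 2; the reaction quotient is Q = [Cd²⁺]/[Sn²⁺] = 20.0.
E = E° − (RT/nF) ln Q = 0.26 − (8.314×273)/(2×96485) × (2.996) = 0.260 − 0.035 = 0.225 V.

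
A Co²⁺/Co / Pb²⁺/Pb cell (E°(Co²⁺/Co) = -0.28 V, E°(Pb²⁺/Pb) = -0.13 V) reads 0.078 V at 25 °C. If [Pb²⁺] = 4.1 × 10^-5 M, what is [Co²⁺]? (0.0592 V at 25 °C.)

From the Nernst equation, log Q = n(E° − E)/0.0592 = 2(0.15 − 0.078)/0.0592 = 2.432, so Q = 271.
With Q = [Co²⁺]/[Pb²⁺] and the known concentrations, [Co²⁺] in the numerator gives [Co²⁺] = 0.011 M.

0.011 M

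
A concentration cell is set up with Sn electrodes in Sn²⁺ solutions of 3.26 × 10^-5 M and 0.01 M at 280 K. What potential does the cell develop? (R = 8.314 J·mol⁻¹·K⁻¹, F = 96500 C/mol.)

Both half-cells are Sn²⁺/Sn, so E°_cell = 0. The concentrated side is the cathode; the cell reaction moves Sn²⁺ from high to low concentration with n = 2.
Q = [Sn²⁺]_dilute/[Sn²⁺]_conc = 3.26 × 10^-5/0.01 = 0.00326.
E = 0 − (RT/nF) ln Q = −((8.314×280)/(2×96500))(-5.726) = 0.0691 V.

0.069 V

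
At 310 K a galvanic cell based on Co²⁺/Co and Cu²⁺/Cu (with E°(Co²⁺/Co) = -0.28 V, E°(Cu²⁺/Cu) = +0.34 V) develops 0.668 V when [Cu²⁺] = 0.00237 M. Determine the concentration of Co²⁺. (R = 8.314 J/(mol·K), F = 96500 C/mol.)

6.5 × 10^-5 M

From the Nernst equation, ln Q = nF(E° − E)/RT = 2×96500×(0.62 − 0.668)/(8.314×310) = -3.594, so Q = 0.0275.
With Q = [Co²⁺]/[Cu²⁺] and the known concentrations, [Co²⁺] in the numerator gives [Co²⁺] = 6.5 × 10^-5 M.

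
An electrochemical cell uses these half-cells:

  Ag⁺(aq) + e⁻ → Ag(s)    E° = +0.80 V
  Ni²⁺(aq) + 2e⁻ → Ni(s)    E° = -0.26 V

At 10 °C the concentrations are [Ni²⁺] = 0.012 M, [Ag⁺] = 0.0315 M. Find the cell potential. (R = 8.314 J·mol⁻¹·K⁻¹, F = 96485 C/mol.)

The Ag⁺/Ag couple has the higher reduction potential and acts as the cathode, so E°_cell = +0.80 − (-0.26) = 1.06 V.
Balancing electrons gives n = 2; the reaction quotient is Q = [Ni²⁺]/[Ag⁺]^2 = 12.1.
E = E° − (RT/nF) ln Q = 1.06 − (8.314×283)/(2×96485) × (2.493) = 1.060 − 0.030 = 1.030 V.

1.03 V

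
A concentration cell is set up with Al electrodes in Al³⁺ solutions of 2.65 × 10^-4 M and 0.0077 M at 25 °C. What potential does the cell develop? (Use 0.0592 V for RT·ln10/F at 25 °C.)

Both half-cells are Al³⁺/Al, so E°_cell = 0. The concentrated side is the cathode; the cell reaction moves Al³⁺ from high to low concentration with n = 3.
Q = [Al³⁺]_dilute/[Al³⁺]_conc = 2.65 × 10^-4/0.0077 = 0.0344.
E = 0 − (0.0592/3) log Q = −(0.0592/3)(-1.463) = 0.0289 V.

0.029 V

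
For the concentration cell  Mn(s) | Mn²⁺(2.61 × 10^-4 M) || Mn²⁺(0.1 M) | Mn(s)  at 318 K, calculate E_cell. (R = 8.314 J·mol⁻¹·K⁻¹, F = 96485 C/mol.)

Both half-cells are Mn²⁺/Mn, so E°_cell = 0. The concentrated side is the cathode; the cell reaction moves Mn²⁺ from high to low concentration with n = 2.
Q = [Mn²⁺]_dilute/[Mn²⁺]_conc = 2.61 × 10^-4/0.1 = 0.00261.
E = 0 − (RT/nF) ln Q = −((8.314×318)/(2×96485))(-5.948) = 0.0815 V.

0.081 V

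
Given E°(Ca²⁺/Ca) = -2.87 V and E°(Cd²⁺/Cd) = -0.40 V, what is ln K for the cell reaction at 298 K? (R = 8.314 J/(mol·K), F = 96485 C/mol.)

ln K = 192.4

E°_cell = -0.40 − (-2.87) = 2.47 V, with n = 2 electrons transferred.
At equilibrium E = 0, so the Nernst equation gives ln K = nFE°/RT = (2)(96485)(2.47)/((8.314)(298)) = 192.38.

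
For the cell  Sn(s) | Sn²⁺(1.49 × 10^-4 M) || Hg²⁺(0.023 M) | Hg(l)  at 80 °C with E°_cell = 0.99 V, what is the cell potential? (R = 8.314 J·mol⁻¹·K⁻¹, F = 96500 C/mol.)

1.07 V

Balancing electrons gives n = 2; the reaction quotient is Q = [Sn²⁺]/[Hg²⁺] = 0.00648.
E = E° − (RT/nF) ln Q = 0.99 − (8.314×353)/(2×96500) × (-5.039) = 0.990 + 0.077 = 1.067 V.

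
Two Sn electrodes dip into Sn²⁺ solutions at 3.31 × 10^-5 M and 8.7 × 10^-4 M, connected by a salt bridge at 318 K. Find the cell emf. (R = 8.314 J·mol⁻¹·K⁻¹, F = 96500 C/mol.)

Both half-cells are Sn²⁺/Sn, so E°_cell = 0. The concentrated side is the cathode; the cell reaction moves Sn²⁺ from high to low concentration with n = 2.
Q = [Sn²⁺]_dilute/[Sn²⁺]_conc = 3.31 × 10^-5/8.7 × 10^-4 = 0.0380.
E = 0 − (RT/nF) ln Q = −((8.314×318)/(2×96500))(-3.269) = 0.0448 V.

0.045 V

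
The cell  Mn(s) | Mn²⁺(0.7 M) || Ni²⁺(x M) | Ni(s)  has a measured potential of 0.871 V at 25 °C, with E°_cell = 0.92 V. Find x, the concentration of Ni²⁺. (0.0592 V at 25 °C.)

From the Nernst equation, log Q = n(E° − E)/0.0592 = 2(0.92 − 0.871)/0.0592 = 1.655, so Q = 45.2.
With Q = [Mn²⁺]/[Ni²⁺] and the known concentrations, [Ni²⁺] in the denominator gives [Ni²⁺] = 0.015 M.

0.015 M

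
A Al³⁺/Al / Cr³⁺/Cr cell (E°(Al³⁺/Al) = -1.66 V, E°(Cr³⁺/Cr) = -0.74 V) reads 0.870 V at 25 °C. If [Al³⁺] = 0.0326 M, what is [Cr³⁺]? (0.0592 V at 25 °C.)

9.5 × 10^-5 M

From the Nernst equation, log Q = n(E° − E)/0.0592 = 3(0.92 − 0.870)/0.0592 = 2.534, so Q = 342.
With Q = [Al³⁺]/[Cr³⁺] and the known concentrations, [Cr³⁺] in the denominator gives [Cr³⁺] = 9.5 × 10^-5 M.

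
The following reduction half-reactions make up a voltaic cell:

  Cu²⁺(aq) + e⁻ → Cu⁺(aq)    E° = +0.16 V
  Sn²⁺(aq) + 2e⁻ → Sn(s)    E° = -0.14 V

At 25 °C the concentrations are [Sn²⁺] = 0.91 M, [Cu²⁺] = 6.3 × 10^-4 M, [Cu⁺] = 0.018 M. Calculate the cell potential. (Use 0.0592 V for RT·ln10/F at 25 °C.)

The Cu²⁺/Cu⁺ couple has the higher reduction potential and acts as the cathode, so E°_cell = +0.16 − (-0.14) = 0.30 V.
Balancing electrons gives n = 2; the reaction quotient is Q = [Sn²⁺]·[Cu⁺]^2/[Cu²⁺]^2 = 743.
At 25 °C, E = E° − (0.0592/n) log Q = 0.30 − (0.0592/2)(2.871) = 0.300 − 0.085 = 0.215 V.

0.215 V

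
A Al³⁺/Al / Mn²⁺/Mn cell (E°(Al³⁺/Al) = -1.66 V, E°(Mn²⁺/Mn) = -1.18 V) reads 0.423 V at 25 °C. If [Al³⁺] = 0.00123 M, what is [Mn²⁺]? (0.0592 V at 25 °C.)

From the Nernst equation, log Q = n(E° − E)/0.0592 = 6(0.48 − 0.423)/0.0592 = 5.777, so Q = 5.98 × 10^5.
With Q = [Al³⁺]^2/[Mn²⁺]^3 and the known concentrations, [Mn²⁺]^3 in the denominator gives [Mn²⁺] = 1.4 × 10^-4 M.

1.4 × 10^-4 M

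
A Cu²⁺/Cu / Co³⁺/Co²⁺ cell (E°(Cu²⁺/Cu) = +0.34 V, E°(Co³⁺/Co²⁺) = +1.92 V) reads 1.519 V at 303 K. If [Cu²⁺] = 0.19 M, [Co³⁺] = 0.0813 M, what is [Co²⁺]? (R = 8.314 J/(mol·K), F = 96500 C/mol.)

1.9 M

From the Nernst equation, ln Q = nF(E° − E)/RT = 2×96500×(1.58 − 1.519)/(8.314×303) = 4.673, so Q = 107.
With Q = [Cu²⁺]·[Co²⁺]^2/[Co³⁺]^2 and the known concentrations, [Co²⁺]^2 in the numerator gives [Co²⁺] = 1.9 M.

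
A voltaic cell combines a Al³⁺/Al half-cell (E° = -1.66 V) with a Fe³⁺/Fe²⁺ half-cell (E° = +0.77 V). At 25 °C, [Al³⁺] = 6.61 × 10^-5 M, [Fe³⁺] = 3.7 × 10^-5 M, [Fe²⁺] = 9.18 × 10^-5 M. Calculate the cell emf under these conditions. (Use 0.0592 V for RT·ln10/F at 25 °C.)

The Fe³⁺/Fe²⁺ couple has the higher reduction potential and acts as the cathode, so E°_cell = +0.77 − (-1.66) = 2.43 V.
Balancing electrons gives n = 3; the reaction quotient is Q = [Al³⁺]·[Fe²⁺]^3/[Fe³⁺]^3 = 0.00101.
At 25 °C, E = E° − (0.0592/n) log Q = 2.43 − (0.0592/3)(-2.996) = 2.430 + 0.059 = 2.489 V.

2.49 V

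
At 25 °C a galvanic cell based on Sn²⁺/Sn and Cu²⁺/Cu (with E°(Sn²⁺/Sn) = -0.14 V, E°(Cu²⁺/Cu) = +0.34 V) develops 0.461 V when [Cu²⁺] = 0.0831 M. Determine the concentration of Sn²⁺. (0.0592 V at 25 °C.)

0.36 M

From the Nernst equation, log Q = n(E° − E)/0.0592 = 2(0.48 − 0.461)/0.0592 = 0.642, so Q = 4.38.
With Q = [Sn²⁺]/[Cu²⁺] and the known concentrations, [Sn²⁺] in the numerator gives [Sn²⁺] = 0.36 M.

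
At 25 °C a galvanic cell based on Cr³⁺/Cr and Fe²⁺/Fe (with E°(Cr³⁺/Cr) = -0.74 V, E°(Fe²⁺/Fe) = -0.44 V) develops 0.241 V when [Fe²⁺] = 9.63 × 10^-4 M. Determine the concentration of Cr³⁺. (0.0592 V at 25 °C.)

0.029 M

From the Nernst equation, log Q = n(E° − E)/0.0592 = 6(0.30 − 0.241)/0.0592 = 5.980, so Q = 9.54 × 10^5.
With Q = [Cr³⁺]^2/[Fe²⁺]^3 and the known concentrations, [Cr³⁺]^2 in the numerator gives [Cr³⁺] = 0.029 M.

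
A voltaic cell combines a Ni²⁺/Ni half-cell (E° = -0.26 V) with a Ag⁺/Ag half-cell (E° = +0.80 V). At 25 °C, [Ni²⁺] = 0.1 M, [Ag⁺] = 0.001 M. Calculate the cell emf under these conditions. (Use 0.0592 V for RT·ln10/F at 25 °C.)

0.912 V

The Ag⁺/Ag couple has the higher reduction potential and acts as the cathode, so E°_cell = +0.80 − (-0.26) = 1.06 V.
Balancing electrons gives n = 2; the reaction quotient is Q = [Ni²⁺]/[Ag⁺]^2 = 1 × 10^5.
At 25 °C, E = E° − (0.0592/n) log Q = 1.06 − (0.0592/2)(5.000) = 1.060 − 0.148 = 0.912 V.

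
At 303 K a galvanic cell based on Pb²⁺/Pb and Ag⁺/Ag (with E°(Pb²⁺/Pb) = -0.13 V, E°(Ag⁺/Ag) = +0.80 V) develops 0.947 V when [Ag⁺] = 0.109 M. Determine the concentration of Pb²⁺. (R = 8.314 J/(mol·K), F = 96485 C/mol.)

From the Nernst equation, ln Q = nF(E° − E)/RT = 2×96485×(0.93 − 0.947)/(8.314×303) = -1.302, so Q = 0.272.
With Q = [Pb²⁺]/[Ag⁺]^2 and the known concentrations, [Pb²⁺] in the numerator gives [Pb²⁺] = 0.0032 M.

0.0032 M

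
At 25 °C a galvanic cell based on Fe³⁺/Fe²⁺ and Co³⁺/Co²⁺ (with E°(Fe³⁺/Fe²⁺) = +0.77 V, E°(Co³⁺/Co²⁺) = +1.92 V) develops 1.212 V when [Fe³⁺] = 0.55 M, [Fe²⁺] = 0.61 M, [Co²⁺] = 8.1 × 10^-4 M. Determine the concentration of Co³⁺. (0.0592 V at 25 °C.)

0.0081 M

From the Nernst equation, log Q = n(E° − E)/0.0592 = 1(1.15 − 1.212)/0.0592 = -1.047, so Q = 0.0897.
With Q = [Fe³⁺]·[Co²⁺]/([Fe²⁺]·[Co³⁺]) and the known concentrations, [Co³⁺] in the denominator gives [Co³⁺] = 0.0081 M.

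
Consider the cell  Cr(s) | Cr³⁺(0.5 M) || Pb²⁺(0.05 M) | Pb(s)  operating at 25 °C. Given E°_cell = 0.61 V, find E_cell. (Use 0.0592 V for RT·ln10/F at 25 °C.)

0.577 V

Balancing electrons gives n = 6; the reaction quotient is Q = [Cr³⁺]^2/[Pb²⁺]^3 = 2000.
At 25 °C, E = E° − (0.0592/n) log Q = 0.61 − (0.0592/6)(3.301) = 0.610 − 0.033 = 0.577 V.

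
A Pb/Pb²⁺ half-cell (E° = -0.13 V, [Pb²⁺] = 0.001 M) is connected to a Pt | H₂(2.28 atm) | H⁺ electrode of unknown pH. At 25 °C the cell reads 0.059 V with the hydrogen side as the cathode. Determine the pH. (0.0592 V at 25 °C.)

E°_cell = 0.13 V and n = 2.
log Q = n(E° − E)/0.0592 = 2×(0.13 − 0.059)/0.0592 = 2.399.
With Q = [Pb²⁺]·P(H₂) / [H⁺]^2, solving for [H⁺] gives log[H⁺] = -2.520, so pH = 2.52.

pH = 2.52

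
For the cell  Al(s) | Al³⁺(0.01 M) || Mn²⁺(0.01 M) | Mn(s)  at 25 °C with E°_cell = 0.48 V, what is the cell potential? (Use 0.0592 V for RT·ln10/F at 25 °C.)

0.460 V

Balancing electrons gives n = 6; the reaction quotient is Q = [Al³⁺]^2/[Mn²⁺]^3 = 100.
At 25 °C, E = E° − (0.0592/n) log Q = 0.48 − (0.0592/6)(2.000) = 0.480 − 0.020 = 0.460 V.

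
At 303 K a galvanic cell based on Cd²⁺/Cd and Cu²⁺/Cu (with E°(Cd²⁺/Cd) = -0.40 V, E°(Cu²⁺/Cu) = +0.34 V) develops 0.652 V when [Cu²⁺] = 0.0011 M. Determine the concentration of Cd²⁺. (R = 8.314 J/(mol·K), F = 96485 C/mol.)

From the Nernst equation, ln Q = nF(E° − E)/RT = 2×96485×(0.74 − 0.652)/(8.314×303) = 6.741, so Q = 846.
With Q = [Cd²⁺]/[Cu²⁺] and the known concentrations, [Cd²⁺] in the numerator gives [Cd²⁺] = 0.93 M.

0.93 M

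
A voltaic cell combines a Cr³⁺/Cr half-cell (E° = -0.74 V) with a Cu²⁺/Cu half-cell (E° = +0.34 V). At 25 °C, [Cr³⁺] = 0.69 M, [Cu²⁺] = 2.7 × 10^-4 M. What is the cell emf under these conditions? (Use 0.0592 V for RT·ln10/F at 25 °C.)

0.978 V

The Cu²⁺/Cu couple has the higher reduction potential and acts as the cathode, so E°_cell = +0.34 − (-0.74) = 1.08 V.
Balancing electrons gives n = 6; the reaction quotient is Q = [Cr³⁺]^2/[Cu²⁺]^3 = 2.42 × 10^10.
At 25 °C, E = E° − (0.0592/n) log Q = 1.08 − (0.0592/6)(10.384) = 1.080 − 0.102 = 0.978 V.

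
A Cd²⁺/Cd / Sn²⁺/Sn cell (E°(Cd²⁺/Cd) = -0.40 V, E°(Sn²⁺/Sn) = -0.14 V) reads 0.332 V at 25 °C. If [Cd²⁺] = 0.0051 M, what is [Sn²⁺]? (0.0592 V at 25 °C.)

1.4 M

From the Nernst equation, log Q = n(E° − E)/0.0592 = 2(0.26 − 0.332)/0.0592 = -2.432, so Q = 0.00369.
With Q = [Cd²⁺]/[Sn²⁺] and the known concentrations, [Sn²⁺] in the denominator gives [Sn²⁺] = 1.4 M.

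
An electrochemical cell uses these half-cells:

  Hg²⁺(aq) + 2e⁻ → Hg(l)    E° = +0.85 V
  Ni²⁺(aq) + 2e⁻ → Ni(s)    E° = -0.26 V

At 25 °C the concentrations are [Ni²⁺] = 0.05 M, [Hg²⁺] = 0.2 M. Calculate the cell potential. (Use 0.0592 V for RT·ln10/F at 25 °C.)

The Hg²⁺/Hg couple has the higher reduction potential and acts as the cathode, so E°_cell = +0.85 − (-0.26) = 1.11 V.
Balancing electrons gives n = 2; the reaction quotient is Q = [Ni²⁺]/[Hg²⁺] = 0.250.
At 25 °C, E = E° − (0.0592/n) log Q = 1.11 − (0.0592/2)(-0.602) = 1.110 + 0.018 = 1.128 V.

1.13 V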